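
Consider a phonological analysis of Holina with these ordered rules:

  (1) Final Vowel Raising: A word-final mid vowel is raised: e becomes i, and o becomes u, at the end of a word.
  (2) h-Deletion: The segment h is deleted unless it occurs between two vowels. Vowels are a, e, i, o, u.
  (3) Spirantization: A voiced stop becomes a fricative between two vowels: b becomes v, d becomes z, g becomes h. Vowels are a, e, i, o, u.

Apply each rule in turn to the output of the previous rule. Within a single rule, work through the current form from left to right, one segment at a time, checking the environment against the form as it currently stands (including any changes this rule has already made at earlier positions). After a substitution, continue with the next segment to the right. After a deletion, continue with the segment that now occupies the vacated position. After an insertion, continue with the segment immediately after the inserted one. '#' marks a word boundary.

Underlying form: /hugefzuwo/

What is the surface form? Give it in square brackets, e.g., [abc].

(1) Final Vowel Raising: [hugefzuwo] → [hugefzuwu]
(2) h-Deletion: [hugefzuwu] → [ugefzuwu]
(3) Spirantization: [ugefzuwu] → [uhefzuwu]

[uhefzuwu]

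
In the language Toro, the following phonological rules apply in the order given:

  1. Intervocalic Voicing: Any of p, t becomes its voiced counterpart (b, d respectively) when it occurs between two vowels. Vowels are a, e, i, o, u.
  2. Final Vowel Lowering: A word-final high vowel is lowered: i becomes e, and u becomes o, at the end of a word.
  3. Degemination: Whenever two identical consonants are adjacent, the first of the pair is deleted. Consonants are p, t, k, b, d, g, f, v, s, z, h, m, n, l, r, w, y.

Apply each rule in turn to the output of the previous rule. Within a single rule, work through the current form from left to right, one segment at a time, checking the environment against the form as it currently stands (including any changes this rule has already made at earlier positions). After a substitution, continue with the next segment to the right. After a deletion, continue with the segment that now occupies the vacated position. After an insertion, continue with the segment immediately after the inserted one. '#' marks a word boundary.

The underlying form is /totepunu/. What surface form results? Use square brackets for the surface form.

1 Intervocalic Voicing: [totepunu] → [todebunu]
2 Final Vowel Lowering: [todebunu] → [todebuno]
3 Degemination: no change — [todebuno]

[todebuno]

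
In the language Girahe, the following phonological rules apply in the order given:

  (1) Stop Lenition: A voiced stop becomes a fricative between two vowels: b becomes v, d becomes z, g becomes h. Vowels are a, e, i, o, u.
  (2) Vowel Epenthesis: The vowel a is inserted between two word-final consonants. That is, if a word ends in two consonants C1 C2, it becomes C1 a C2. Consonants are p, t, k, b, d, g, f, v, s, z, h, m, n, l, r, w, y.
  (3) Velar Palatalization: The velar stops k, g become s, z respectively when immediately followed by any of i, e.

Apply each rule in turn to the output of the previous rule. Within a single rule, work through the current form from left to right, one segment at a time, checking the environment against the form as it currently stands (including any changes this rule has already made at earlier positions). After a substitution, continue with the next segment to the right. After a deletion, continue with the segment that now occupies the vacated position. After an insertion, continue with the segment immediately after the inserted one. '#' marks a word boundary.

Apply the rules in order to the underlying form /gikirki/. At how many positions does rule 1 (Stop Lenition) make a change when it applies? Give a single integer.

(1) Stop Lenition: no change — [gikirki]
(2) Vowel Epenthesis: no change — [gikirki]
(3) Velar Palatalization: [gikirki] → [zisirsi]
Rule 1 changed 0 position(s).

0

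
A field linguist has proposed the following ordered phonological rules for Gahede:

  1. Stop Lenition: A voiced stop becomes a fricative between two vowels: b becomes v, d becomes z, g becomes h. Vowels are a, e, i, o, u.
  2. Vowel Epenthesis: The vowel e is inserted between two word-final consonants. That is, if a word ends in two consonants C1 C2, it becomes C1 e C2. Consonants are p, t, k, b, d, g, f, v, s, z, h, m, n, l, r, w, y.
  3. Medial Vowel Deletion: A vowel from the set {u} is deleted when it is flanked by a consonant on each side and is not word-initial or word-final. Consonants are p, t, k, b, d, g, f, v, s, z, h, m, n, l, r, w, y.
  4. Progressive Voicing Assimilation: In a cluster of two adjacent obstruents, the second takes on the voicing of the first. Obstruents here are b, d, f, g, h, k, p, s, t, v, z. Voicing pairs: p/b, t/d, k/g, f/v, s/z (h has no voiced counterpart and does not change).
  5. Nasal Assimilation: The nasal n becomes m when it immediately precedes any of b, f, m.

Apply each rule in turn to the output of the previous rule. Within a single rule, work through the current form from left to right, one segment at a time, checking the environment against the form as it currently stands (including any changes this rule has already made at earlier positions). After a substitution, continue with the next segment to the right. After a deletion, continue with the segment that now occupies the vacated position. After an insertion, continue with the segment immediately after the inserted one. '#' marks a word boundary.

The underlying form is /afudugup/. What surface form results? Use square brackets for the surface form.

1 Stop Lenition: [afudugup] → [afuzuhup]
2 Vowel Epenthesis: no change — [afuzuhup]
3 Medial Vowel Deletion: [afuzuhup] → [afzhp]
4 Progressive Voicing Assimilation: [afzhp] → [afshp]
5 Nasal Assimilation: no change — [afshp]

[afshp]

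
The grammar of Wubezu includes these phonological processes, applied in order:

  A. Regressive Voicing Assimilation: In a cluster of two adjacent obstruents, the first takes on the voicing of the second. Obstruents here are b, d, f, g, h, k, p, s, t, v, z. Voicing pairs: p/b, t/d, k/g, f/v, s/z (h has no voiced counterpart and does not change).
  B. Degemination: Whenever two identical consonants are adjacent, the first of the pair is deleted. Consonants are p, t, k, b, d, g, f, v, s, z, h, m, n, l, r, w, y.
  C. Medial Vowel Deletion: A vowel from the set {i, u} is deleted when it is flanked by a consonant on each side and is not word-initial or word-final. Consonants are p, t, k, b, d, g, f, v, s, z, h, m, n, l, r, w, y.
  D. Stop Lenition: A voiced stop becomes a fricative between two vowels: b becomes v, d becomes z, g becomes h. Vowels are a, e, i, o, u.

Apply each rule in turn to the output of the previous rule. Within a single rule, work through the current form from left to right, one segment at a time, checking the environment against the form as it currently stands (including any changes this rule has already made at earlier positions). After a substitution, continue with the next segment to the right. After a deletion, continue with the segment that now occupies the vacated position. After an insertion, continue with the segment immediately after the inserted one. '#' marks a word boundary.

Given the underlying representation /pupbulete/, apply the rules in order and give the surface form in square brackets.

[pblete]

A Regressive Voicing Assimilation: [pupbulete] → [pubbulete]
B Degemination: [pubbulete] → [pubulete]
C Medial Vowel Deletion: [pubulete] → [pblete]
D Stop Lenition: no change — [pblete]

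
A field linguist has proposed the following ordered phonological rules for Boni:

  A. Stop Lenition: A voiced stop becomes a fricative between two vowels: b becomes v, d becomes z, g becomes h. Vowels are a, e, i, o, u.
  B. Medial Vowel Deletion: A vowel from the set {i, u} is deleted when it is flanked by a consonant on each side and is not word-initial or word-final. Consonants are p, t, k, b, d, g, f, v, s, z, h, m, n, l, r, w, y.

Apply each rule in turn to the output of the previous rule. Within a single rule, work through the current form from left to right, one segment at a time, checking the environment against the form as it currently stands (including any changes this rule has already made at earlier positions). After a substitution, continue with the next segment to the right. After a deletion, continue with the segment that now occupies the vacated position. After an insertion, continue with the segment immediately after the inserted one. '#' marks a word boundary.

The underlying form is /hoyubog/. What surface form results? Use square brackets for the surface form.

A Stop Lenition: [hoyubog] → [hoyuvog]
B Medial Vowel Deletion: [hoyuvog] → [hoyvog]

[hoyvog]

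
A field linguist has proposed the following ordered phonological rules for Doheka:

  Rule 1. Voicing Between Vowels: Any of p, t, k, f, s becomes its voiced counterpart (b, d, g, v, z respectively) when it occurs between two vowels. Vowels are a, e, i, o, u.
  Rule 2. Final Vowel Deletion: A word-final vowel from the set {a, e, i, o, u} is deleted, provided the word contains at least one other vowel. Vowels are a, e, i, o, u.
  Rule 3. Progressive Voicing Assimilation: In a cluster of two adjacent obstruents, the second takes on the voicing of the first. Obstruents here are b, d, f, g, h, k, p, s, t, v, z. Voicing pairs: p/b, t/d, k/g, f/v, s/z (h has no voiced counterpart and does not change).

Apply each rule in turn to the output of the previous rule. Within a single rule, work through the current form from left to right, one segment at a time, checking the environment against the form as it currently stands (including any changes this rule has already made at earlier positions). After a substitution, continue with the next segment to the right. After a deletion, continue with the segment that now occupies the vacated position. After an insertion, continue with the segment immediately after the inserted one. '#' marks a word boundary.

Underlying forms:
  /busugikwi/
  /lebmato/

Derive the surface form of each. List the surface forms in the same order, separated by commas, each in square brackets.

/busugikwi/:
  Rule 1 Voicing Between Vowels: [busugikwi] → [buzugikwi]
  Rule 2 Final Vowel Deletion: [buzugikwi] → [buzugikw]
  Rule 3 Progressive Voicing Assimilation: no change — [buzugikw]
/lebmato/:
  Rule 1 Voicing Between Vowels: [lebmato] → [lebmado]
  Rule 2 Final Vowel Deletion: [lebmado] → [lebmad]
  Rule 3 Progressive Voicing Assimilation: no change — [lebmad]

[buzugikw], [lebmad]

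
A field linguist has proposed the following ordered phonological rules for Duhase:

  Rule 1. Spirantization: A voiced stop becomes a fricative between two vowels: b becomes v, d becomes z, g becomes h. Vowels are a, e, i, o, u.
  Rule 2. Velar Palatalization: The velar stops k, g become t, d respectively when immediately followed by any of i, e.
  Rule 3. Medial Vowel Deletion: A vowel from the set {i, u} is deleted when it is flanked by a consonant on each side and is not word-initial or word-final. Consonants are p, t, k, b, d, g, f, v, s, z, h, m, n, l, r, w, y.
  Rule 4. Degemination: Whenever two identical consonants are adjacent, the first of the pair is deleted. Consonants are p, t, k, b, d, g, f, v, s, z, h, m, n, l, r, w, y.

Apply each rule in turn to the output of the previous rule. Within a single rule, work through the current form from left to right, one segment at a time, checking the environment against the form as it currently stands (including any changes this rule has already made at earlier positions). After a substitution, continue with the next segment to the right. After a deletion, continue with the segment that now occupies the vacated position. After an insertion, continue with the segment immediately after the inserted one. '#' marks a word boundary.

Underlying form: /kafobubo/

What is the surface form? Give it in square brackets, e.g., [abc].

Rule 1 Spirantization: [kafobubo] → [kafovuvo]
Rule 2 Velar Palatalization: no change — [kafovuvo]
Rule 3 Medial Vowel Deletion: [kafovuvo] → [kafovvo]
Rule 4 Degemination: [kafovvo] → [kafovo]

[kafovo]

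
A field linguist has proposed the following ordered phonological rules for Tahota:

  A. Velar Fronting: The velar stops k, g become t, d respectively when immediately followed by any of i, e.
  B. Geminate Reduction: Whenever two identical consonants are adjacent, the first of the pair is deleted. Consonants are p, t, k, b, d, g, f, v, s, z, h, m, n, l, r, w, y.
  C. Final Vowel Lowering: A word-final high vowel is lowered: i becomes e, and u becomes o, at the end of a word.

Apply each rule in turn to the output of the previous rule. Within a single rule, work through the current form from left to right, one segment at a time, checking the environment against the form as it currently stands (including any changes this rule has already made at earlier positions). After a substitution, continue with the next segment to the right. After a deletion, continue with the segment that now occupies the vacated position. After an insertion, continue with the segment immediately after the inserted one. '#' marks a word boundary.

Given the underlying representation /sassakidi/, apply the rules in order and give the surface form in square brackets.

A Velar Fronting: [sassakidi] → [sassatidi]
B Geminate Reduction: [sassatidi] → [sasatidi]
C Final Vowel Lowering: [sasatidi] → [sasatide]

[sasatide]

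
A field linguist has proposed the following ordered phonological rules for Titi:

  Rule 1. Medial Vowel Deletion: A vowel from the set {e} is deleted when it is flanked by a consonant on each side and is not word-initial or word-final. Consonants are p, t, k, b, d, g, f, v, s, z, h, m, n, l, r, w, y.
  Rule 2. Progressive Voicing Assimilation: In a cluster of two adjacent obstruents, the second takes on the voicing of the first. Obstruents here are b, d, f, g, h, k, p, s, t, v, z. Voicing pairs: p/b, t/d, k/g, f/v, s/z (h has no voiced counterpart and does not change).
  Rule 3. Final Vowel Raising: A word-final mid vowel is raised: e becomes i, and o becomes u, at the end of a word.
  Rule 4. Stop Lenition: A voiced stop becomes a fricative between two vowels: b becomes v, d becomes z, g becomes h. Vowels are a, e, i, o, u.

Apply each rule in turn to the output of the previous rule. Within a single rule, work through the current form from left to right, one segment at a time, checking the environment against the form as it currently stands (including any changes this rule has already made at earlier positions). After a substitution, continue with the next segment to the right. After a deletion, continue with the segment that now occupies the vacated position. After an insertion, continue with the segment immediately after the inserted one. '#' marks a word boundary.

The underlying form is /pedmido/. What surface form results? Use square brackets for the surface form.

Rule 1 Medial Vowel Deletion: [pedmido] → [pdmido]
Rule 2 Progressive Voicing Assimilation: [pdmido] → [ptmido]
Rule 3 Final Vowel Raising: [ptmido] → [ptmidu]
Rule 4 Stop Lenition: [ptmidu] → [ptmizu]

[ptmizu]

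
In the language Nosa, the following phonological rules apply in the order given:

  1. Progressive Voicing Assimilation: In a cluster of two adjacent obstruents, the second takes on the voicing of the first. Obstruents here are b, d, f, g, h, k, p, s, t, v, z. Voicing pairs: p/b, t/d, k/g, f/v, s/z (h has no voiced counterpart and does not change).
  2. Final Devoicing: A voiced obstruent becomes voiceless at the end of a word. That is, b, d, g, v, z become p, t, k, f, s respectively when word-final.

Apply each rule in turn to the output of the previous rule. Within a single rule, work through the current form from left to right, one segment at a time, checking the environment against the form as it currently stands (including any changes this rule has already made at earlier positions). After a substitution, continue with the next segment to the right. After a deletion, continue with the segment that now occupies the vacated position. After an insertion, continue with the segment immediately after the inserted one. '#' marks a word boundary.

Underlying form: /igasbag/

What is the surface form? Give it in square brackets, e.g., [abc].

[igaspak]

1 Progressive Voicing Assimilation: [igasbag] → [igaspag]
2 Final Devoicing: [igaspag] → [igaspak]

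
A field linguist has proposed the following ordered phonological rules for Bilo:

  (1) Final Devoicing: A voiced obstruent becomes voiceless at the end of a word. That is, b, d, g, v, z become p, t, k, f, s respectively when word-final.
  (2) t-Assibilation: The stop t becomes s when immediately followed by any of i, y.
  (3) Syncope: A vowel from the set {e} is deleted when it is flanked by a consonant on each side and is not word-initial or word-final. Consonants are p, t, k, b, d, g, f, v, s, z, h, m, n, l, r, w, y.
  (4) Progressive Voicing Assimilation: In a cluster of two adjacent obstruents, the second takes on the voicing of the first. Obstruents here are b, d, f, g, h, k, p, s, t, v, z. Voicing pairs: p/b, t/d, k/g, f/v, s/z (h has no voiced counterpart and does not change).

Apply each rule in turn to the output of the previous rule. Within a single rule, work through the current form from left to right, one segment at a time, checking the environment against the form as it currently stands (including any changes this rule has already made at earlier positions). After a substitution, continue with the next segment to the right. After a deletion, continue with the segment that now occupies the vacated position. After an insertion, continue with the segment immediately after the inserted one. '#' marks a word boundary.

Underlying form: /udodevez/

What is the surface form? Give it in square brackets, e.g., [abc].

[udodvz]

(1) Final Devoicing: [udodevez] → [udodeves]
(2) t-Assibilation: no change — [udodeves]
(3) Syncope: [udodeves] → [udodvs]
(4) Progressive Voicing Assimilation: [udodvs] → [udodvz]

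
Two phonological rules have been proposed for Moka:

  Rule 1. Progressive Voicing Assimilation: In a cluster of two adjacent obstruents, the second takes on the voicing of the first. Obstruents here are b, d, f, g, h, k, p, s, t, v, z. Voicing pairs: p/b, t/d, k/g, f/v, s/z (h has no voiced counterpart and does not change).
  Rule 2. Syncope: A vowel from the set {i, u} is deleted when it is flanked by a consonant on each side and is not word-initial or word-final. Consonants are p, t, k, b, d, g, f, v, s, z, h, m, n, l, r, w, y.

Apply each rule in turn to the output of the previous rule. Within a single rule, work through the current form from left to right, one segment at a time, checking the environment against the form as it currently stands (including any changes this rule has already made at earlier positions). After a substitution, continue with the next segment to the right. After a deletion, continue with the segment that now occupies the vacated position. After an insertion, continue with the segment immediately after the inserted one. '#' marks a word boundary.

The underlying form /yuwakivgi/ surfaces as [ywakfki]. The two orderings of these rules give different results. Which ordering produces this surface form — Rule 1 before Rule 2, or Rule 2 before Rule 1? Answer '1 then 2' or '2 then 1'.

2 then 1

Order 1 then 2:
  1 Progressive Voicing Assimilation: no change — [yuwakivgi]
  2 Syncope: [yuwakivgi] → [ywakvgi]
  result: [ywakvgi]
Order 2 then 1:
  2 Syncope: [yuwakivgi] → [ywakvgi]
  1 Progressive Voicing Assimilation: [ywakvgi] → [ywakfki]
  result: [ywakfki]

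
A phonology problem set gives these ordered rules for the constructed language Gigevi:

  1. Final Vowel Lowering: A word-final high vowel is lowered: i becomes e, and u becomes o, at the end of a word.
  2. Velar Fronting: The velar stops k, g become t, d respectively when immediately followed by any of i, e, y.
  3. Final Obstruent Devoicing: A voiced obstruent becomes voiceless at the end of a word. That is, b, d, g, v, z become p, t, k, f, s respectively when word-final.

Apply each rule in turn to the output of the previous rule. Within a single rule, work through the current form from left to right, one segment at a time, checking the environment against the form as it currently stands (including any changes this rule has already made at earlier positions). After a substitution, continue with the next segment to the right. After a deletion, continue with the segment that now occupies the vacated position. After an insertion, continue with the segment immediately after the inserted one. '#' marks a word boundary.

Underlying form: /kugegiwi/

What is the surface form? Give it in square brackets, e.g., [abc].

1 Final Vowel Lowering: [kugegiwi] → [kugegiwe]
2 Velar Fronting: [kugegiwe] → [kudediwe]
3 Final Obstruent Devoicing: no change — [kudediwe]

[kudediwe]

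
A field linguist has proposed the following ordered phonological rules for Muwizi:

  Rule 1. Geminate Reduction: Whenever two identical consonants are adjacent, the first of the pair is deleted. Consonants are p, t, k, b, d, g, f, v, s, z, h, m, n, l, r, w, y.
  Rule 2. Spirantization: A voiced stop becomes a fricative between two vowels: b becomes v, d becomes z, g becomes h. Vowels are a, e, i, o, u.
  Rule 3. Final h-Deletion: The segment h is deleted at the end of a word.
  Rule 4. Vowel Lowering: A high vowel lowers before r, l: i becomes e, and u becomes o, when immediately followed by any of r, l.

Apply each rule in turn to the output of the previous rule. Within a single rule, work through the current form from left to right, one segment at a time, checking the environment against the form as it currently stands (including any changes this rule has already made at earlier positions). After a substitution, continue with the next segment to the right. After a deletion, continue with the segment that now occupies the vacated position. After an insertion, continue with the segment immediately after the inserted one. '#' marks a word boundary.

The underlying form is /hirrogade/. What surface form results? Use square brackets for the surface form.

Rule 1 Geminate Reduction: [hirrogade] → [hirogade]
Rule 2 Spirantization: [hirogade] → [hirohaze]
Rule 3 Final h-Deletion: no change — [hirohaze]
Rule 4 Vowel Lowering: [hirohaze] → [herohaze]

[herohaze]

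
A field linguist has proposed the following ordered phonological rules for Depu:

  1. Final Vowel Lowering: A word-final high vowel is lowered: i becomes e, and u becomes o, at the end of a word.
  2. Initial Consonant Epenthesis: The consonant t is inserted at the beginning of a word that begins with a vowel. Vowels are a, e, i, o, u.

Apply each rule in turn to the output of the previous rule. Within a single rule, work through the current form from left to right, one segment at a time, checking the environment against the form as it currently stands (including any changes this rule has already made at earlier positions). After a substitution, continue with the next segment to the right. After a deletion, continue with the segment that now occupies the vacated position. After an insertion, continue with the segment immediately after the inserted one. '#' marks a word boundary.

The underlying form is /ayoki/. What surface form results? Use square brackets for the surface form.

1 Final Vowel Lowering: [ayoki] → [ayoke]
2 Initial Consonant Epenthesis: [ayoke] → [tayoke]

[tayoke]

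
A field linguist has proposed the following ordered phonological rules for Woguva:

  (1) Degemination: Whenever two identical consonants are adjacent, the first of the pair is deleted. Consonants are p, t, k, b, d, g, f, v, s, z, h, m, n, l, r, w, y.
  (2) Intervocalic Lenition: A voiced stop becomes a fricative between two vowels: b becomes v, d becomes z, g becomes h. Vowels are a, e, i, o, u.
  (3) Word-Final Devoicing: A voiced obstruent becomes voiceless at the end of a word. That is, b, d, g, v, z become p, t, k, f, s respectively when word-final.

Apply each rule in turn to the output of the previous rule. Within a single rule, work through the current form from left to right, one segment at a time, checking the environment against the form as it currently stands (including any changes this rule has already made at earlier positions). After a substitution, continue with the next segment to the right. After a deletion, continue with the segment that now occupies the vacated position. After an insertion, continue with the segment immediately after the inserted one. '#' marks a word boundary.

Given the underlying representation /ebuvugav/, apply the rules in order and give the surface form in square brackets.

[evuvuhaf]

(1) Degemination: no change — [ebuvugav]
(2) Intervocalic Lenition: [ebuvugav] → [evuvuhav]
(3) Word-Final Devoicing: [evuvuhav] → [evuvuhaf]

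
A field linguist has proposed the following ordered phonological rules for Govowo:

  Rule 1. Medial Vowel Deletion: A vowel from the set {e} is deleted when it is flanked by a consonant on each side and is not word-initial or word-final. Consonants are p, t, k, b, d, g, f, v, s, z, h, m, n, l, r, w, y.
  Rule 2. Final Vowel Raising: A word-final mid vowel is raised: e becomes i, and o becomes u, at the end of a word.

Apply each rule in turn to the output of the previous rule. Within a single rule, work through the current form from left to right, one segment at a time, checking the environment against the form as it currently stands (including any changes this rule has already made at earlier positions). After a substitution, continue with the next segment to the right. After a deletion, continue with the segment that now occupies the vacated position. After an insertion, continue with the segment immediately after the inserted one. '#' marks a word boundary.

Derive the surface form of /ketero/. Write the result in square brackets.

Rule 1 Medial Vowel Deletion: [ketero] → [ktro]
Rule 2 Final Vowel Raising: [ktro] → [ktru]

[ktru]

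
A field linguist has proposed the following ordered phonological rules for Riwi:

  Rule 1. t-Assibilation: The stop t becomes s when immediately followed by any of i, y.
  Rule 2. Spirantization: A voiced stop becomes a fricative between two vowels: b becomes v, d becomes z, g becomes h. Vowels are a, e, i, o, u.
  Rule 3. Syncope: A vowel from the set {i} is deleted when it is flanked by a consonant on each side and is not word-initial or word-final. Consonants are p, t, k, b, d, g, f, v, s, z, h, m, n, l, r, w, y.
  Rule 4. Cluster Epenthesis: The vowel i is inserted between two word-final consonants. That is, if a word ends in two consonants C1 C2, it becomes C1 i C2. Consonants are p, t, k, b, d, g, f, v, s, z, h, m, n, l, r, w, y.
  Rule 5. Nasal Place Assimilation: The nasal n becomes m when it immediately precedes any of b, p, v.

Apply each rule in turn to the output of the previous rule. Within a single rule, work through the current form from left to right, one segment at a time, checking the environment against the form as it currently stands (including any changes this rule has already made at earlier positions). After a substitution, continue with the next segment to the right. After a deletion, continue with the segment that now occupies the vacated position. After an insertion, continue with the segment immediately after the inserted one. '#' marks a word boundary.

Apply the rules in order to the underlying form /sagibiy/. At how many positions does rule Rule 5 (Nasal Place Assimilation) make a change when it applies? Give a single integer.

Rule 1 t-Assibilation: no change — [sagibiy]
Rule 2 Spirantization: [sagibiy] → [sahiviy]
Rule 3 Syncope: [sahiviy] → [sahvy]
Rule 4 Cluster Epenthesis: [sahvy] → [sahviy]
Rule 5 Nasal Place Assimilation: no change — [sahviy]
Rule Rule 5 changed 0 position(s).

0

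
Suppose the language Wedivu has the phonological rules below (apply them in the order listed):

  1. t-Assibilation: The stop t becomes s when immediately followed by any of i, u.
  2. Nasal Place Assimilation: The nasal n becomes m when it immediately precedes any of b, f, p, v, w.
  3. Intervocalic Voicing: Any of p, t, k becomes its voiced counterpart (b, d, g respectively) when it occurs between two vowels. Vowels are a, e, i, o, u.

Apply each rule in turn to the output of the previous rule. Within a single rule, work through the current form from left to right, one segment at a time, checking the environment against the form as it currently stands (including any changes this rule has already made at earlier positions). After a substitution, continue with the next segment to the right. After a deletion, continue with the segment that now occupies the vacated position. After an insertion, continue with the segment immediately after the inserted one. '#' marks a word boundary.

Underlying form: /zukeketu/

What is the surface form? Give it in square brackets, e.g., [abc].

[zugegesu]

1 t-Assibilation: [zukeketu] → [zukekesu]
2 Nasal Place Assimilation: no change — [zukekesu]
3 Intervocalic Voicing: [zukekesu] → [zugegesu]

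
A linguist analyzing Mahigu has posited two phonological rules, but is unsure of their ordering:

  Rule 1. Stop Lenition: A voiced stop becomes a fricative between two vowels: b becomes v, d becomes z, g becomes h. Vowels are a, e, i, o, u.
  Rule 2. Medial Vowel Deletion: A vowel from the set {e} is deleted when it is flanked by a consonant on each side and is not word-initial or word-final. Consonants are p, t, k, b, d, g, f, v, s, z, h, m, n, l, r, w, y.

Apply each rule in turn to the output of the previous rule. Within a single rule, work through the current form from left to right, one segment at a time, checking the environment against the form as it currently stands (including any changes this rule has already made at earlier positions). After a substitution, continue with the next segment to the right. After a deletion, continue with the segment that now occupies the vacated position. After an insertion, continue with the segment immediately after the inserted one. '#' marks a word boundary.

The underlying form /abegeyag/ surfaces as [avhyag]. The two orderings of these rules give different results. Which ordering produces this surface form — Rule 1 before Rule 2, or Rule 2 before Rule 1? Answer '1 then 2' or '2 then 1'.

Order 1 then 2:
  1 Stop Lenition: [abegeyag] → [aveheyag]
  2 Medial Vowel Deletion: [aveheyag] → [avhyag]
  result: [avhyag]
Order 2 then 1:
  2 Medial Vowel Deletion: [abegeyag] → [abgyag]
  1 Stop Lenition: no change — [abgyag]
  result: [abgyag]

1 then 2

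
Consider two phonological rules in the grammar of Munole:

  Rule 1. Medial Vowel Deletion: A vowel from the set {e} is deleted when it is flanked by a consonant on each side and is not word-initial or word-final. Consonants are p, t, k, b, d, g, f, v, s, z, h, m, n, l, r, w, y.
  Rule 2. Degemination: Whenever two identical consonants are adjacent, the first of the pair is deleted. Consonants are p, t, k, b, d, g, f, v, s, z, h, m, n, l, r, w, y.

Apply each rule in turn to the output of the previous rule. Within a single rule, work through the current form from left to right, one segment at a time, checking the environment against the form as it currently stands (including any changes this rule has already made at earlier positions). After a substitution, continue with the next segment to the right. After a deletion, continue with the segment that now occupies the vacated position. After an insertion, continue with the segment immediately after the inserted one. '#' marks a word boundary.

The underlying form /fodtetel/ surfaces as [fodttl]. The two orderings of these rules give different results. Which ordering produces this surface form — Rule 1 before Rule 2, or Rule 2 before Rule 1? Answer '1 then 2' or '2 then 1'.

2 then 1

Order 1 then 2:
  1 Medial Vowel Deletion: [fodtetel] → [fodttl]
  2 Degemination: [fodttl] → [fodtl]
  result: [fodtl]
Order 2 then 1:
  2 Degemination: no change — [fodtetel]
  1 Medial Vowel Deletion: [fodtetel] → [fodttl]
  result: [fodttl]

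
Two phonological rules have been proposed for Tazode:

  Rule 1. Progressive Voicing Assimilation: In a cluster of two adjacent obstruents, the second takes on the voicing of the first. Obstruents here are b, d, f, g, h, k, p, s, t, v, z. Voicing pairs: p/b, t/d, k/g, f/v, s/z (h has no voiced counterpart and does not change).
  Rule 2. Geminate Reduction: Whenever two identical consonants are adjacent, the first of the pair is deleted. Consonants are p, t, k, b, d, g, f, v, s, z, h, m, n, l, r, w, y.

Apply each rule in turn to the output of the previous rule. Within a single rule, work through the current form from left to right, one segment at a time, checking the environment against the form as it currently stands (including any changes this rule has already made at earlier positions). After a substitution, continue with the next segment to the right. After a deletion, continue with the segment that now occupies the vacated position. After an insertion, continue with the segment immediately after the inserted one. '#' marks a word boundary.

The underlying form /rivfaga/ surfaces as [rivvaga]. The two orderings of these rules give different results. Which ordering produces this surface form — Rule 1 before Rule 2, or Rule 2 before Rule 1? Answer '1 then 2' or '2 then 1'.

Order 1 then 2:
  1 Progressive Voicing Assimilation: [rivfaga] → [rivvaga]
  2 Geminate Reduction: [rivvaga] → [rivaga]
  result: [rivaga]
Order 2 then 1:
  2 Geminate Reduction: no change — [rivfaga]
  1 Progressive Voicing Assimilation: [rivfaga] → [rivvaga]
  result: [rivvaga]

2 then 1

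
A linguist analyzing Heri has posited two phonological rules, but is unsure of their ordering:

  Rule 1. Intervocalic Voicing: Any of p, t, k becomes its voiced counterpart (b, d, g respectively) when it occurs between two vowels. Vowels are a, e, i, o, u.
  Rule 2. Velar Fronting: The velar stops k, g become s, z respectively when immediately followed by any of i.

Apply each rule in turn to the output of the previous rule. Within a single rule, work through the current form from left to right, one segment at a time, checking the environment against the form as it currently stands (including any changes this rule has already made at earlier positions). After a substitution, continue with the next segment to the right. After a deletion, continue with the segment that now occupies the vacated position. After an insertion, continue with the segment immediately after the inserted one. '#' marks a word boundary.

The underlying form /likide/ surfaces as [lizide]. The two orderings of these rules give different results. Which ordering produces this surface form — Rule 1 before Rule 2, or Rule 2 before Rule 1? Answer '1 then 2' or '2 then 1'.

Order 1 then 2:
  1 Intervocalic Voicing: [likide] → [ligide]
  2 Velar Fronting: [ligide] → [lizide]
  result: [lizide]
Order 2 then 1:
  2 Velar Fronting: [likide] → [liside]
  1 Intervocalic Voicing: no change — [liside]
  result: [liside]

1 then 2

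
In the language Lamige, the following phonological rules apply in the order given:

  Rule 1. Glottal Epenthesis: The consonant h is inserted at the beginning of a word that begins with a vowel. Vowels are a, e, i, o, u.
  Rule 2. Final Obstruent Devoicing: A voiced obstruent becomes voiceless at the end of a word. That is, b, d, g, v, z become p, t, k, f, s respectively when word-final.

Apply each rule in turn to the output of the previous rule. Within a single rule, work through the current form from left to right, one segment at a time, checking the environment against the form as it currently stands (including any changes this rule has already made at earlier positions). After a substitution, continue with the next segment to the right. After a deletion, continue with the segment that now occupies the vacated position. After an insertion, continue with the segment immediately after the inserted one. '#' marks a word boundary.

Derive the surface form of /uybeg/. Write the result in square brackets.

[huybek]

Rule 1 Glottal Epenthesis: [uybeg] → [huybeg]
Rule 2 Final Obstruent Devoicing: [huybeg] → [huybek]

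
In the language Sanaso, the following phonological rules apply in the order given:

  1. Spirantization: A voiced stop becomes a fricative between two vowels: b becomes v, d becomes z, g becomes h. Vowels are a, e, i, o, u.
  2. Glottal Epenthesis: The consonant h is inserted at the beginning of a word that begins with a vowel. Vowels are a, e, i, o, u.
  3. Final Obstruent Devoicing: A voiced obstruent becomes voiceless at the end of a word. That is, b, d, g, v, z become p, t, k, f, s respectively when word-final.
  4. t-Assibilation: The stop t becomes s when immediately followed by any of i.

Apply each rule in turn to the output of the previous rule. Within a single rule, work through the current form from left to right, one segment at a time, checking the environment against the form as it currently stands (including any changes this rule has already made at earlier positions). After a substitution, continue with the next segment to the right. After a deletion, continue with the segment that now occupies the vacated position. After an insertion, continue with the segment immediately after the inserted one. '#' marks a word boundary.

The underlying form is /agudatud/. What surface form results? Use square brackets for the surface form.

[hahuzatut]

1 Spirantization: [agudatud] → [ahuzatud]
2 Glottal Epenthesis: [ahuzatud] → [hahuzatud]
3 Final Obstruent Devoicing: [hahuzatud] → [hahuzatut]
4 t-Assibilation: no change — [hahuzatut]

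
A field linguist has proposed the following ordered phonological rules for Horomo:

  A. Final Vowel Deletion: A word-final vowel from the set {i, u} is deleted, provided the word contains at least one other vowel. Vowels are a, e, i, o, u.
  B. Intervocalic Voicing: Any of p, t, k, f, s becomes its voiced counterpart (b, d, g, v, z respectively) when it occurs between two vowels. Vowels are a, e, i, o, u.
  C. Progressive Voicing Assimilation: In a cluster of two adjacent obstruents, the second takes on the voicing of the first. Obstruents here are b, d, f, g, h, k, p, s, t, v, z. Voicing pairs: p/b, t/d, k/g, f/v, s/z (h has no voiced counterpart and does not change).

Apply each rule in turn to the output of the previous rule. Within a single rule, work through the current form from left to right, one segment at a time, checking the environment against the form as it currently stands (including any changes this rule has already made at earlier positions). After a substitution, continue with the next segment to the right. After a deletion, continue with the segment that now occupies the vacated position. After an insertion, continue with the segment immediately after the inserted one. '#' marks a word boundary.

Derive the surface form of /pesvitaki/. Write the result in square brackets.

[pesfidak]

A Final Vowel Deletion: [pesvitaki] → [pesvitak]
B Intervocalic Voicing: [pesvitak] → [pesvidak]
C Progressive Voicing Assimilation: [pesvidak] → [pesfidak]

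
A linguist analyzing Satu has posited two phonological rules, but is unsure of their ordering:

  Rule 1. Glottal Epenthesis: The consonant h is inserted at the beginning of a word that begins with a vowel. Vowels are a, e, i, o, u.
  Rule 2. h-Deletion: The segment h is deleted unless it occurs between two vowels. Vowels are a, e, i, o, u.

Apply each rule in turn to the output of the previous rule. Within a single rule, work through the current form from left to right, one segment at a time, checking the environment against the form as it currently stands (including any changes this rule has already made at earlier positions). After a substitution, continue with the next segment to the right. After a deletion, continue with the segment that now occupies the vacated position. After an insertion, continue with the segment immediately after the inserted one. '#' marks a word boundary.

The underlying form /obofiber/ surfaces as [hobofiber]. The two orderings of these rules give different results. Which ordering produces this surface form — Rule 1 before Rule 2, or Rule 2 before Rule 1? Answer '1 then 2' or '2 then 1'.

Order 1 then 2:
  1 Glottal Epenthesis: [obofiber] → [hobofiber]
  2 h-Deletion: [hobofiber] → [obofiber]
  result: [obofiber]
Order 2 then 1:
  2 h-Deletion: no change — [obofiber]
  1 Glottal Epenthesis: [obofiber] → [hobofiber]
  result: [hobofiber]

2 then 1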